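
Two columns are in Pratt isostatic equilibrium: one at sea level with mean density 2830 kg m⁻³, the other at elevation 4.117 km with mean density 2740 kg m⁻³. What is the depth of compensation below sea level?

ρ_ref D = ρ (D + h) → D (ρ_ref − ρ) = ρ h.
D = ρ h/(ρ_ref − ρ) = 2740 × 4.117 km/(2830 − 2740) = 125 km.

125 km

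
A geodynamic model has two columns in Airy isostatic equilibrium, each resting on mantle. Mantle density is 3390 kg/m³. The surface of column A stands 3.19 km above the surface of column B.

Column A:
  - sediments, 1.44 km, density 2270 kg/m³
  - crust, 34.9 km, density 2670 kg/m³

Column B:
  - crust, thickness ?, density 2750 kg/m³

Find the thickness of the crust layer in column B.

24.9 km

Take the compensation level at the base of the deeper column (depth z_c below the surface of column A) and equate Σ ρ_i t_i down to z_c; mantle fills any gap and the z_c terms cancel.
Column A: 1.44×2270 + 34.9×2670 + (z_c − 36.34)×3390
Column B: 3.19×0 + x×2750 + (z_c − 3.19 − 0 − x)×3390
The z_c×3390 term appears on both sides and cancels. Collect the known terms of each column as K = Σ(ρt)_known − 3390 × (depth of known layers): K_A = 96451.8 − 3390×36.34 = −26740.8; K_B = 0 − 3390×(3.19 + 0) = −10814.1.
Balance: K_A = K_B − x×(3390 − 2750), so x = (K_B − K_A)/(3390 − 2750) = 15926.7/640 = 24.9 km.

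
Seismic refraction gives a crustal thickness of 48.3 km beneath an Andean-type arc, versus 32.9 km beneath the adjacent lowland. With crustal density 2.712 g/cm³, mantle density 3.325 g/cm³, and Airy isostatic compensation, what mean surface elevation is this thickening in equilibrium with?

Excess crust Δ = 48.3 km − 32.9 km = 15.4 km, split between elevation h and root r with h + r = Δ.
Airy balance ρ_c h = (ρ_m − ρ_c) r gives r = h ρ_c/(ρ_m − ρ_c), so h (1 + ρ_c/(ρ_m − ρ_c)) = Δ, i.e. h = Δ (ρ_m − ρ_c)/ρ_m.
h = 15.4 km × 0.613/3.325 = 2.84 km.

2.84 km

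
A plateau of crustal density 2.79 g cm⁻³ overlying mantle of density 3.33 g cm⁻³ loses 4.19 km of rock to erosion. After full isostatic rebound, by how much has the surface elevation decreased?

Rebound u = e ρ_c/ρ_m = 4.19 km × 2.79/3.33 = 3.511 km.
Net surface drop = e − u = 4.19 km − 3.511 km = e (ρ_m − ρ_c)/ρ_m = 0.679 km.

0.679 km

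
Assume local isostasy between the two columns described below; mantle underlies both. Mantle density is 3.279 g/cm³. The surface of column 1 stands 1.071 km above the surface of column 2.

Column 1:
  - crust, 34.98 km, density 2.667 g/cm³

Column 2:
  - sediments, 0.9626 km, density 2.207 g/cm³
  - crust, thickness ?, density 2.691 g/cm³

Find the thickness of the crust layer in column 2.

Take the compensation level at the base of the deeper column (depth z_c below the surface of column 1) and equate Σ ρ_i t_i down to z_c; mantle fills any gap and the z_c terms cancel.
Column 1: 34.98×2.667 + (z_c − 34.98)×3.279
Column 2: 1.071×0 + 0.9626×2.207 + x×2.691 + (z_c − 1.071 − 0.9626 − x)×3.279
The z_c×3.279 term appears on both sides and cancels. Collect the known terms of each column as K = Σ(ρt)_known − 3.279 × (depth of known layers): K_1 = 93.29166 − 3.279×34.98 = −21.40776; K_2 = 2.1244582 − 3.279×(1.071 + 0.9626) = −4.5437162.
Balance: K_1 = K_2 − x×(3.279 − 2.691), so x = (K_2 − K_1)/(3.279 − 2.691) = 16.864/0.588 = 28.7 km.

28.7 km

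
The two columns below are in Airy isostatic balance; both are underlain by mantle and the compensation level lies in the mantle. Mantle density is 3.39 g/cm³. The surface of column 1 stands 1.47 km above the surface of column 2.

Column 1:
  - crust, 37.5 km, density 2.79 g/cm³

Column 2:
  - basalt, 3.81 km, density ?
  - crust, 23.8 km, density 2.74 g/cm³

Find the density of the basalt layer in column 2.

Take the compensation level at the base of the deeper column (depth z_c below the surface of column 1) and equate Σ ρ_i t_i down to z_c; mantle fills any gap and the z_c terms cancel.
Column 1: 37.5×2.79 + (z_c − 37.5)×3.39
Column 2: 1.47×0 + 3.81×ρ + 23.8×2.74 + (z_c − 1.47 − 27.61)×3.39
The z_c×3.39 term appears on both sides and cancels. Collect the known terms of each column as K = Σ(ρt)_known − 3.39 × (depth of known layers): K_1 = 104.625 − 3.39×37.5 = −22.5; K_2 = 65.212 − 3.39×(1.47 + 27.61) = −33.3692.
Balance: K_1 = K_2 + 3.81×ρ, so ρ = (K_1 − K_2)/3.81 = 10.8692/3.81 = 2.85 g/cm³.

2.85 g/cm³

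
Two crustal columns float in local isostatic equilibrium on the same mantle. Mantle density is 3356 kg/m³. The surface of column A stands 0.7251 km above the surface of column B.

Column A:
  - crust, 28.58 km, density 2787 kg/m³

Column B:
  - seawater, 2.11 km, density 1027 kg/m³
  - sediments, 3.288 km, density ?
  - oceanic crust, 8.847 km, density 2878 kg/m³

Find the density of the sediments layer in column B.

1930 kg/m³

Take the compensation level at the base of the deeper column (depth z_c below the surface of column A) and equate Σ ρ_i t_i down to z_c; mantle fills any gap and the z_c terms cancel.
Column A: 28.58×2787 + (z_c − 28.58)×3356
Column B: 0.7251×0 + 2.11×1027 + 3.288×ρ + 8.847×2878 + (z_c − 0.7251 − 14.245)×3356
The z_c×3356 term appears on both sides and cancels. Collect the known terms of each column as K = Σ(ρt)_known − 3356 × (depth of known layers): K_A = 79652.46 − 3356×28.58 = −16262.02; K_B = 27628.636 − 3356×(0.7251 + 14.245) = −22611.0196.
Balance: K_A = K_B + 3.288×ρ, so ρ = (K_A − K_B)/3.288 = 6349/3.288 = 1930 kg/m³.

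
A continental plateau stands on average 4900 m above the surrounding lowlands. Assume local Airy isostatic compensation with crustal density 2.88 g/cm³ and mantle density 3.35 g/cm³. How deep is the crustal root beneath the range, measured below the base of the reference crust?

In Airy isostatic equilibrium: the weight of the topography is balanced by the buoyancy of the root, ρ_c h = (ρ_m − ρ_c) r.
r = h · ρ_c / (ρ_m − ρ_c) = 4900 m × 2.88 / (3.35 − 2.88) = 30000 m.

30000 m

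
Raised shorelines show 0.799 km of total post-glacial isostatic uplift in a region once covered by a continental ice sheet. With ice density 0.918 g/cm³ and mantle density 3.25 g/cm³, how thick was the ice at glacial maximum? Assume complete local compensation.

u = t ρ_ice/ρ_m → t = u ρ_m/ρ_ice = 0.799 km × 3.25/0.918 = 2.83 km.

2.83 km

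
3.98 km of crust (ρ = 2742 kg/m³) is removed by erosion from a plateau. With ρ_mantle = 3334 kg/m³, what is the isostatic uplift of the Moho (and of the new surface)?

3.27 km

Unloading: uplift u = e ρ_c/ρ_m = 3.98 km × 2742/3334 = 3.27 km.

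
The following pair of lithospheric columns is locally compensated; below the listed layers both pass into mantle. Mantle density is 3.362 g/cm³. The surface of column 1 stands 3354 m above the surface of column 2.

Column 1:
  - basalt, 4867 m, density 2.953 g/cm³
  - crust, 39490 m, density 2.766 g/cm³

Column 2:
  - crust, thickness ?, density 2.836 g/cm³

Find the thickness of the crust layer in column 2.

Take the compensation level at the base of the deeper column (depth z_c below the surface of column 1) and equate Σ ρ_i t_i down to z_c; mantle fills any gap and the z_c terms cancel.
Column 1: 4867×2.953 + 39490×2.766 + (z_c − 44357)×3.362
Column 2: 3354×0 + x×2.836 + (z_c − 3354 − 0 − x)×3.362
The z_c×3.362 term appears on both sides and cancels. Collect the known terms of each column as K = Σ(ρt)_known − 3.362 × (depth of known layers): K_1 = 123601.591 − 3.362×44357 = −25526.643; K_2 = 0 − 3.362×(3354 + 0) = −11276.148.
Balance: K_1 = K_2 − x×(3.362 − 2.836), so x = (K_2 − K_1)/(3.362 − 2.836) = 14250.5/0.526 = 27100 m.

27100 m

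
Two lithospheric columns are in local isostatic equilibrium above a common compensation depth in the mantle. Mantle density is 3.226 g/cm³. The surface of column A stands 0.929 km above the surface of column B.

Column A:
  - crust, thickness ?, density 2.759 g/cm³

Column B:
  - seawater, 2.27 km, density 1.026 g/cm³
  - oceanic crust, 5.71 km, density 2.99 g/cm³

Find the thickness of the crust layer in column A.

Take the compensation level at the base of the deeper column (depth z_c below the surface of column A) and equate Σ ρ_i t_i down to z_c; mantle fills any gap and the z_c terms cancel.
Column A: x×2.759 + (z_c − 0 − x)×3.226
Column B: 0.929×0 + 2.27×1.026 + 5.71×2.99 + (z_c − 0.929 − 7.98)×3.226
The z_c×3.226 term appears on both sides and cancels. Collect the known terms of each column as K = Σ(ρt)_known − 3.226 × (depth of known layers): K_A = 0 − 3.226×0 = 0; K_B = 19.40192 − 3.226×(0.929 + 7.98) = −9.338514.
Balance: K_A − x×(3.226 − 2.759) = K_B, so x = (K_A − K_B)/(3.226 − 2.759) = 9.33851/0.467 = 20 km.

20 km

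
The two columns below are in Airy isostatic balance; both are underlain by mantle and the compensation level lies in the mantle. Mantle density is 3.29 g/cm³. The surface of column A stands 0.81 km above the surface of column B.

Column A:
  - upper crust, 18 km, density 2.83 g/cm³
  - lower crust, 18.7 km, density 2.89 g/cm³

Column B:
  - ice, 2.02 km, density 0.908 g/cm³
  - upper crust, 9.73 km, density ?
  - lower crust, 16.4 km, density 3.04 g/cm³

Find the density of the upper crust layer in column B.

Take the compensation level at the base of the deeper column (depth z_c below the surface of column A) and equate Σ ρ_i t_i down to z_c; mantle fills any gap and the z_c terms cancel.
Column A: 18×2.83 + 18.7×2.89 + (z_c − 36.7)×3.29
Column B: 0.81×0 + 2.02×0.908 + 9.73×ρ + 16.4×3.04 + (z_c − 0.81 − 28.15)×3.29
The z_c×3.29 term appears on both sides and cancels. Collect the known terms of each column as K = Σ(ρt)_known − 3.29 × (depth of known layers): K_A = 104.983 − 3.29×36.7 = −15.76; K_B = 51.69016 − 3.29×(0.81 + 28.15) = −43.58824.
Balance: K_A = K_B + 9.73×ρ, so ρ = (K_A − K_B)/9.73 = 27.8282/9.73 = 2.86 g/cm³.

2.86 g/cm³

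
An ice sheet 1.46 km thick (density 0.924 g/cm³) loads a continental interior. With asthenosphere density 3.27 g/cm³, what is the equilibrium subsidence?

0.413 km

Isostatic balance requires: the ice load ρ_ice t is balanced by mantle displaced below, ρ_m s.
s = t ρ_ice / ρ_m = 1.46 km × 0.924/3.27 = 0.413 km.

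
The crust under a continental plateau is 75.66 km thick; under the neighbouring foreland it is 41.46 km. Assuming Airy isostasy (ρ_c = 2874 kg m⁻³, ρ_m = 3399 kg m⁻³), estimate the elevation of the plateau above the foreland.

Excess crust Δ = 75.66 km − 41.46 km = 34.2 km, split between elevation h and root r with h + r = Δ.
Airy balance ρ_c h = (ρ_m − ρ_c) r gives r = h ρ_c/(ρ_m − ρ_c), so h (1 + ρ_c/(ρ_m − ρ_c)) = Δ, i.e. h = Δ (ρ_m − ρ_c)/ρ_m.
h = 34.2 km × 525/3399 = 5.28 km.

5.28 km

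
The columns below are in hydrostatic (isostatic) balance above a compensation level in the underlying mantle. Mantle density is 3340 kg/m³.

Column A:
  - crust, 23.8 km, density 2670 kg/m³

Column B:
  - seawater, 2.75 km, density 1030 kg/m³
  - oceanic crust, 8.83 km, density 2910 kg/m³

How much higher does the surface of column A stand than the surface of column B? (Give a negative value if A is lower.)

For any compensation level in the mantle, the mantle terms cancel and isostasy reduces to e = (Σt_A − Σt_B) − (Σ(ρt)_A − Σ(ρt)_B) / ρ_m.
Σt_A = 23.8 km; Σt_B = 11.58 km; Σ(ρt)_A = 63546; Σ(ρt)_B = 28527.8 (in km·kg/m³).
e = (23.8 − 11.58) − (63546 − 28527.8) / 3340 = 1.74 km.

1.74 km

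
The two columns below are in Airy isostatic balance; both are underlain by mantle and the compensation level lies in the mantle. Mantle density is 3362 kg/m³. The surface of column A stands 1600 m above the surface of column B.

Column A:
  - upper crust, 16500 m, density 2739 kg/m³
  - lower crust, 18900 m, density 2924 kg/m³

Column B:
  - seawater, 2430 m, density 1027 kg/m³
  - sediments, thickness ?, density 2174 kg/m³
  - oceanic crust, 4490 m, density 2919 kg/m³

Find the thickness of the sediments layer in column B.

4640 m

Take the compensation level at the base of the deeper column (depth z_c below the surface of column A) and equate Σ ρ_i t_i down to z_c; mantle fills any gap and the z_c terms cancel.
Column A: 16500×2739 + 18900×2924 + (z_c − 35400)×3362
Column B: 1600×0 + 2430×1027 + x×2174 + 4490×2919 + (z_c − 1600 − 6920 − x)×3362
The z_c×3362 term appears on both sides and cancels. Collect the known terms of each column as K = Σ(ρt)_known − 3362 × (depth of known layers): K_A = 100457100 − 3362×35400 = −18557700; K_B = 15601920 − 3362×(1600 + 6920) = −13042320.
Balance: K_A = K_B − x×(3362 − 2174), so x = (K_B − K_A)/(3362 − 2174) = 5515380/1188 = 4640 m.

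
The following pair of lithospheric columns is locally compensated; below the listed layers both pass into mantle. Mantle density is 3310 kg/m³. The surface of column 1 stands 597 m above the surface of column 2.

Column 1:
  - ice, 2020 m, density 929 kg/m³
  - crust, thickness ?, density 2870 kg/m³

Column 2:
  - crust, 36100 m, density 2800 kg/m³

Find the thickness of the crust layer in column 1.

Take the compensation level at the base of the deeper column (depth z_c below the surface of column 1) and equate Σ ρ_i t_i down to z_c; mantle fills any gap and the z_c terms cancel.
Column 1: 2020×929 + x×2870 + (z_c − 2020 − x)×3310
Column 2: 597×0 + 36100×2800 + (z_c − 597 − 36100)×3310
The z_c×3310 term appears on both sides and cancels. Collect the known terms of each column as K = Σ(ρt)_known − 3310 × (depth of known layers): K_1 = 1876580 − 3310×2020 = −4809620; K_2 = 101080000 − 3310×(597 + 36100) = −20387070.
Balance: K_1 − x×(3310 − 2870) = K_2, so x = (K_1 − K_2)/(3310 − 2870) = 15577400/440 = 35400 m.

35400 m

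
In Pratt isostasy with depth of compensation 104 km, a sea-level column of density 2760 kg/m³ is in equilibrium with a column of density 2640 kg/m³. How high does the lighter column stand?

ρ_ref D = ρ (D + h) → h = D (ρ_ref − ρ)/ρ.
h = 104 km × (2760 − 2640)/2640 = 4.73 km.

4.73 km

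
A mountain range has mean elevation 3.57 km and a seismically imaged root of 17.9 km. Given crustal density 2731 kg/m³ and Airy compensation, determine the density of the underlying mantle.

3280 kg/m³

Airy balance: ρ_c h = (ρ_m − ρ_c) r → ρ_m = ρ_c (1 + h/r).
ρ_m = 2731 × (1 + 3.57 km/17.9 km) = 3280 kg/m³.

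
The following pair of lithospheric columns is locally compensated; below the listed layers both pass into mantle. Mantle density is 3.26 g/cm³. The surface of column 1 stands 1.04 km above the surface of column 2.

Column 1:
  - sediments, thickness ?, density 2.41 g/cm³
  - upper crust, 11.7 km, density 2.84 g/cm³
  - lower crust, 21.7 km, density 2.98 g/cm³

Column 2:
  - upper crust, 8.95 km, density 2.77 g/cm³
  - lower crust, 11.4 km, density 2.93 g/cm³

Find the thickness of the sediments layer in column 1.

0.645 km

Take the compensation level at the base of the deeper column (depth z_c below the surface of column 1) and equate Σ ρ_i t_i down to z_c; mantle fills any gap and the z_c terms cancel.
Column 1: x×2.41 + 11.7×2.84 + 21.7×2.98 + (z_c − 33.4 − x)×3.26
Column 2: 1.04×0 + 8.95×2.77 + 11.4×2.93 + (z_c − 1.04 − 20.35)×3.26
The z_c×3.26 term appears on both sides and cancels. Collect the known terms of each column as K = Σ(ρt)_known − 3.26 × (depth of known layers): K_1 = 97.894 − 3.26×33.4 = −10.99; K_2 = 58.1935 − 3.26×(1.04 + 20.35) = −11.5379.
Balance: K_1 − x×(3.26 − 2.41) = K_2, so x = (K_1 − K_2)/(3.26 − 2.41) = 0.5479/0.85 = 0.645 km.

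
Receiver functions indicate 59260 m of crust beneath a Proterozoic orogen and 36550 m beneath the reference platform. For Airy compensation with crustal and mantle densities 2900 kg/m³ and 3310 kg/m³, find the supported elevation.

2810 m

Excess crust Δ = 59260 m − 36550 m = 22710 m, split between elevation h and root r with h + r = Δ.
Airy balance ρ_c h = (ρ_m − ρ_c) r gives r = h ρ_c/(ρ_m − ρ_c), so h (1 + ρ_c/(ρ_m − ρ_c)) = Δ, i.e. h = Δ (ρ_m − ρ_c)/ρ_m.
h = 22710 m × 410/3310 = 2810 m.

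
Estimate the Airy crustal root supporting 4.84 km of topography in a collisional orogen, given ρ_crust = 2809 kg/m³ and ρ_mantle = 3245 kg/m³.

31.2 km

Isostatic balance requires: the weight of the topography is balanced by the buoyancy of the root, ρ_c h = (ρ_m − ρ_c) r.
r = h · ρ_c / (ρ_m − ρ_c) = 4.84 km × 2809 / (3245 − 2809) = 31.2 km.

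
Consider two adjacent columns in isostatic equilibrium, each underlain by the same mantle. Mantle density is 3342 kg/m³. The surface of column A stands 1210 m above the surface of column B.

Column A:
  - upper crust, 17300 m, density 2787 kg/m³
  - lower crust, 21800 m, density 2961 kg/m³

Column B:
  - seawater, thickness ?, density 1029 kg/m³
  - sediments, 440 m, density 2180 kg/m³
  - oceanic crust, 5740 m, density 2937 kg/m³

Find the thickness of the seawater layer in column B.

Take the compensation level at the base of the deeper column (depth z_c below the surface of column A) and equate Σ ρ_i t_i down to z_c; mantle fills any gap and the z_c terms cancel.
Column A: 17300×2787 + 21800×2961 + (z_c − 39100)×3342
Column B: 1210×0 + x×1029 + 440×2180 + 5740×2937 + (z_c − 1210 − 6180 − x)×3342
The z_c×3342 term appears on both sides and cancels. Collect the known terms of each column as K = Σ(ρt)_known − 3342 × (depth of known layers): K_A = 112764900 − 3342×39100 = −17907300; K_B = 17817580 − 3342×(1210 + 6180) = −6879800.
Balance: K_A = K_B − x×(3342 − 1029), so x = (K_B − K_A)/(3342 − 1029) = 11027500/2313 = 4770 m.

4770 m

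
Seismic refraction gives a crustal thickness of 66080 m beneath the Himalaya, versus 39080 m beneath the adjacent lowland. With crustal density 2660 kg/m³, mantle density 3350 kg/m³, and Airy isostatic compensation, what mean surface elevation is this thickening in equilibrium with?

5560 m

Excess crust Δ = 66080 m − 39080 m = 27000 m, split between elevation h and root r with h + r = Δ.
Airy balance ρ_c h = (ρ_m − ρ_c) r gives r = h ρ_c/(ρ_m − ρ_c), so h (1 + ρ_c/(ρ_m − ρ_c)) = Δ, i.e. h = Δ (ρ_m − ρ_c)/ρ_m.
h = 27000 m × 690/3350 = 5560 m.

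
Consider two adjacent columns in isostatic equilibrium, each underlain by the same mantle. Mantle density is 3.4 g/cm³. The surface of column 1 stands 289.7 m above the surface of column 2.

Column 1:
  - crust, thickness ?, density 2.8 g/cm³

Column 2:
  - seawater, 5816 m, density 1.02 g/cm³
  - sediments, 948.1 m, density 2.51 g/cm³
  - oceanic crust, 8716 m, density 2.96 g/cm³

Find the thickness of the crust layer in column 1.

32500 m

Take the compensation level at the base of the deeper column (depth z_c below the surface of column 1) and equate Σ ρ_i t_i down to z_c; mantle fills any gap and the z_c terms cancel.
Column 1: x×2.8 + (z_c − 0 − x)×3.4
Column 2: 289.7×0 + 5816×1.02 + 948.1×2.51 + 8716×2.96 + (z_c − 289.7 − 15480.1)×3.4
The z_c×3.4 term appears on both sides and cancels. Collect the known terms of each column as K = Σ(ρt)_known − 3.4 × (depth of known layers): K_1 = 0 − 3.4×0 = 0; K_2 = 34111.411 − 3.4×(289.7 + 15480.1) = −19505.909.
Balance: K_1 − x×(3.4 − 2.8) = K_2, so x = (K_1 − K_2)/(3.4 − 2.8) = 19505.9/0.6 = 32500 m.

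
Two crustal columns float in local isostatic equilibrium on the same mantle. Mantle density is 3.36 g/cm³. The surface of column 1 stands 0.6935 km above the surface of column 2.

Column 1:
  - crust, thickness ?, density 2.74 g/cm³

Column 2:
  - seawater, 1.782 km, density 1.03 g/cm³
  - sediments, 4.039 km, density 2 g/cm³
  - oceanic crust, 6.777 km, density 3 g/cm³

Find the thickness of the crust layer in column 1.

Take the compensation level at the base of the deeper column (depth z_c below the surface of column 1) and equate Σ ρ_i t_i down to z_c; mantle fills any gap and the z_c terms cancel.
Column 1: x×2.74 + (z_c − 0 − x)×3.36
Column 2: 0.6935×0 + 1.782×1.03 + 4.039×2 + 6.777×3 + (z_c − 0.6935 − 12.598)×3.36
The z_c×3.36 term appears on both sides and cancels. Collect the known terms of each column as K = Σ(ρt)_known − 3.36 × (depth of known layers): K_1 = 0 − 3.36×0 = 0; K_2 = 30.24446 − 3.36×(0.6935 + 12.598) = −14.41498.
Balance: K_1 − x×(3.36 − 2.74) = K_2, so x = (K_1 − K_2)/(3.36 − 2.74) = 14.415/0.62 = 23.2 km.

23.2 km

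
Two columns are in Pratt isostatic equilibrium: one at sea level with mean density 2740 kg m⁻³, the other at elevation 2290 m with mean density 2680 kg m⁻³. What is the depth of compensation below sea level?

102000 m

ρ_ref D = ρ (D + h) → D (ρ_ref − ρ) = ρ h.
D = ρ h/(ρ_ref − ρ) = 2680 × 2290 m/(2740 − 2680) = 102000 m.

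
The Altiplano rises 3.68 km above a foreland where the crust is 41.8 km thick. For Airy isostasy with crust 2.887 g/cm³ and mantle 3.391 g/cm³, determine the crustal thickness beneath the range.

Root depth r = h ρ_c / (ρ_m − ρ_c) = 3.68 km × 2.887 / 0.504 = 21.08 km.
Total thickness = T + h + r = 41.8 km + 3.68 km + 21.08 km = 66.6 km.

66.6 km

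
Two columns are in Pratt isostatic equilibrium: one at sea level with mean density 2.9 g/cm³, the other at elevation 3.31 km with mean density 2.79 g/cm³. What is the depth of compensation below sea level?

ρ_ref D = ρ (D + h) → D (ρ_ref − ρ) = ρ h.
D = ρ h/(ρ_ref − ρ) = 2.79 × 3.31 km/(2.9 − 2.79) = 84 km.

84 km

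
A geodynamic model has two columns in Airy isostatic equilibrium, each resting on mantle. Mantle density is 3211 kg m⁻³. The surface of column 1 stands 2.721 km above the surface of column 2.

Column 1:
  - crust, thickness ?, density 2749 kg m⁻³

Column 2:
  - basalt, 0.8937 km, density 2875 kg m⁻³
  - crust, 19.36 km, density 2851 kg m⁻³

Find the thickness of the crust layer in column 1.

34.6 km

Take the compensation level at the base of the deeper column (depth z_c below the surface of column 1) and equate Σ ρ_i t_i down to z_c; mantle fills any gap and the z_c terms cancel.
Column 1: x×2749 + (z_c − 0 − x)×3211
Column 2: 2.721×0 + 0.8937×2875 + 19.36×2851 + (z_c − 2.721 − 20.2537)×3211
The z_c×3211 term appears on both sides and cancels. Collect the known terms of each column as K = Σ(ρt)_known − 3211 × (depth of known layers): K_1 = 0 − 3211×0 = 0; K_2 = 57764.7475 − 3211×(2.721 + 20.2537) = −16007.0142.
Balance: K_1 − x×(3211 − 2749) = K_2, so x = (K_1 − K_2)/(3211 − 2749) = 16007/462 = 34.6 km.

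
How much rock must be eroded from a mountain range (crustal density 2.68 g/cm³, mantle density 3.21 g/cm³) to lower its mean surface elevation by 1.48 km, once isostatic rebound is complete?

Net drop Δ = e − u = e − e ρ_c/ρ_m = e (ρ_m − ρ_c)/ρ_m.
e = Δ ρ_m/(ρ_m − ρ_c) = 1.48 km × 3.21/0.53 = 8.96 km.

8.96 km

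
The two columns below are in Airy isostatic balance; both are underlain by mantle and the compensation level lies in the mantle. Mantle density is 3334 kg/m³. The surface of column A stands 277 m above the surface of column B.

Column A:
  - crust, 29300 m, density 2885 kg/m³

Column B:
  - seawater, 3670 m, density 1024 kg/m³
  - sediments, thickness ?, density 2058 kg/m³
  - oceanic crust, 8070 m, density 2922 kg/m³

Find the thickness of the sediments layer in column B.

Take the compensation level at the base of the deeper column (depth z_c below the surface of column A) and equate Σ ρ_i t_i down to z_c; mantle fills any gap and the z_c terms cancel.
Column A: 29300×2885 + (z_c − 29300)×3334
Column B: 277×0 + 3670×1024 + x×2058 + 8070×2922 + (z_c − 277 − 11740 − x)×3334
The z_c×3334 term appears on both sides and cancels. Collect the known terms of each column as K = Σ(ρt)_known − 3334 × (depth of known layers): K_A = 84530500 − 3334×29300 = −13155700; K_B = 27338620 − 3334×(277 + 11740) = −12726058.
Balance: K_A = K_B − x×(3334 − 2058), so x = (K_B − K_A)/(3334 − 2058) = 429642/1276 = 337 m.

337 m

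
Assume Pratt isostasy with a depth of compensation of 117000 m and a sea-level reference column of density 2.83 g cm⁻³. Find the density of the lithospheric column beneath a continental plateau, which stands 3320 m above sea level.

Pratt balance: ρ_ref D = ρ (D + h).
ρ = ρ_ref D/(D + h) = 2.83 × 117000 m/(117000 m + 3320 m) = 2.75 g cm⁻³.

2.75 g cm⁻³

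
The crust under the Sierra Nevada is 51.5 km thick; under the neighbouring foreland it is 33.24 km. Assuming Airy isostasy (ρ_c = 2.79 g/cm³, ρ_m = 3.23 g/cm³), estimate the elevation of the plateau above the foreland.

Excess crust Δ = 51.5 km − 33.24 km = 18.26 km, split between elevation h and root r with h + r = Δ.
Airy balance ρ_c h = (ρ_m − ρ_c) r gives r = h ρ_c/(ρ_m − ρ_c), so h (1 + ρ_c/(ρ_m − ρ_c)) = Δ, i.e. h = Δ (ρ_m − ρ_c)/ρ_m.
h = 18.26 km × 0.44/3.23 = 2.49 km.

2.49 km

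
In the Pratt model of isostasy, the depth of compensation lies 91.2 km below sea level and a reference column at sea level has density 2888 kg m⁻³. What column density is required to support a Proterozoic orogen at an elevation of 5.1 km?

Pratt balance: ρ_ref D = ρ (D + h).
ρ = ρ_ref D/(D + h) = 2888 × 91.2 km/(91.2 km + 5.1 km) = 2740 kg m⁻³.

2740 kg m⁻³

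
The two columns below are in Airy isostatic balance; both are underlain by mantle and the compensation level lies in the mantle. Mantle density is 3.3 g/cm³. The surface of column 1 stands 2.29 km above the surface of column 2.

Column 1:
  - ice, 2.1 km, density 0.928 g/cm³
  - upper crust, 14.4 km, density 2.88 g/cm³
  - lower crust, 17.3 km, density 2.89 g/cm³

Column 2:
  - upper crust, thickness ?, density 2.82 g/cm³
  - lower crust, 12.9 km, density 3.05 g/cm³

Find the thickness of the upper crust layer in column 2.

Take the compensation level at the base of the deeper column (depth z_c below the surface of column 1) and equate Σ ρ_i t_i down to z_c; mantle fills any gap and the z_c terms cancel.
Column 1: 2.1×0.928 + 14.4×2.88 + 17.3×2.89 + (z_c − 33.8)×3.3
Column 2: 2.29×0 + x×2.82 + 12.9×3.05 + (z_c − 2.29 − 12.9 − x)×3.3
The z_c×3.3 term appears on both sides and cancels. Collect the known terms of each column as K = Σ(ρt)_known − 3.3 × (depth of known layers): K_1 = 93.4178 − 3.3×33.8 = −18.1222; K_2 = 39.345 − 3.3×(2.29 + 12.9) = −10.782.
Balance: K_1 = K_2 − x×(3.3 − 2.82), so x = (K_2 − K_1)/(3.3 − 2.82) = 7.3402/0.48 = 15.3 km.

15.3 km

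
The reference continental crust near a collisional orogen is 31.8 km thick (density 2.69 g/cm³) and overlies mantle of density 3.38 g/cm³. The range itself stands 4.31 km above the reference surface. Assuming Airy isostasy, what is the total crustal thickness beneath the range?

52.9 km

Root depth r = h ρ_c / (ρ_m − ρ_c) = 4.31 km × 2.69 / 0.69 = 16.8 km.
Total thickness = T + h + r = 31.8 km + 4.31 km + 16.8 km = 52.9 km.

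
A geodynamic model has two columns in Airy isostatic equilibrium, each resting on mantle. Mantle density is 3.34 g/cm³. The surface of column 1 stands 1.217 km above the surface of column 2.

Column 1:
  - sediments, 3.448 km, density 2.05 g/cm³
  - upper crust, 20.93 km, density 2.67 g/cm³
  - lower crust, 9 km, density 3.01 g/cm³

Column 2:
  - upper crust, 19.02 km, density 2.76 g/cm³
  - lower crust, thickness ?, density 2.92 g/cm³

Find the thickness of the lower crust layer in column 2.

Take the compensation level at the base of the deeper column (depth z_c below the surface of column 1) and equate Σ ρ_i t_i down to z_c; mantle fills any gap and the z_c terms cancel.
Column 1: 3.448×2.05 + 20.93×2.67 + 9×3.01 + (z_c − 33.378)×3.34
Column 2: 1.217×0 + 19.02×2.76 + x×2.92 + (z_c − 1.217 − 19.02 − x)×3.34
The z_c×3.34 term appears on both sides and cancels. Collect the known terms of each column as K = Σ(ρt)_known − 3.34 × (depth of known layers): K_1 = 90.0415 − 3.34×33.378 = −21.44102; K_2 = 52.4952 − 3.34×(1.217 + 19.02) = −15.09638.
Balance: K_1 = K_2 − x×(3.34 − 2.92), so x = (K_2 − K_1)/(3.34 − 2.92) = 6.34464/0.42 = 15.1 km.

15.1 km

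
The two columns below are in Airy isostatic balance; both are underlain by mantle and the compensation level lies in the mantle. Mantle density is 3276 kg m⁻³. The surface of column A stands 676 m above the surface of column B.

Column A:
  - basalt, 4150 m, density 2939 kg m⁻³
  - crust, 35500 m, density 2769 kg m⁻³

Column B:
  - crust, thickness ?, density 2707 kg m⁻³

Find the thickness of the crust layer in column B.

30200 m

Take the compensation level at the base of the deeper column (depth z_c below the surface of column A) and equate Σ ρ_i t_i down to z_c; mantle fills any gap and the z_c terms cancel.
Column A: 4150×2939 + 35500×2769 + (z_c − 39650)×3276
Column B: 676×0 + x×2707 + (z_c − 676 − 0 − x)×3276
The z_c×3276 term appears on both sides and cancels. Collect the known terms of each column as K = Σ(ρt)_known − 3276 × (depth of known layers): K_A = 110496350 − 3276×39650 = −19397050; K_B = 0 − 3276×(676 + 0) = −2214576.
Balance: K_A = K_B − x×(3276 − 2707), so x = (K_B − K_A)/(3276 − 2707) = 17182500/569 = 30200 m.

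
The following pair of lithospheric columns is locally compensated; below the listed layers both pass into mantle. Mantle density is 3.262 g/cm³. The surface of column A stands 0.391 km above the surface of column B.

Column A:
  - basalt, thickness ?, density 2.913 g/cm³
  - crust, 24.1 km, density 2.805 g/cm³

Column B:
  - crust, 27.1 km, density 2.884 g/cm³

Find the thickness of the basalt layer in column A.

1.45 km

Take the compensation level at the base of the deeper column (depth z_c below the surface of column A) and equate Σ ρ_i t_i down to z_c; mantle fills any gap and the z_c terms cancel.
Column A: x×2.913 + 24.1×2.805 + (z_c − 24.1 − x)×3.262
Column B: 0.391×0 + 27.1×2.884 + (z_c − 0.391 − 27.1)×3.262
The z_c×3.262 term appears on both sides and cancels. Collect the known terms of each column as K = Σ(ρt)_known − 3.262 × (depth of known layers): K_A = 67.6005 − 3.262×24.1 = −11.0137; K_B = 78.1564 − 3.262×(0.391 + 27.1) = −11.519242.
Balance: K_A − x×(3.262 − 2.913) = K_B, so x = (K_A − K_B)/(3.262 − 2.913) = 0.505542/0.349 = 1.45 km.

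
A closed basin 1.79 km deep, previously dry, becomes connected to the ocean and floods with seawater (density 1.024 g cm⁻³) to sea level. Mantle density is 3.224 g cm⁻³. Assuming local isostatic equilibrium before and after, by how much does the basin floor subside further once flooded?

After flooding the water column is d + s deep. Its weight must equal the weight of mantle displaced by the extra subsidence s: (d + s) ρ_w = s ρ_m.
s = d ρ_w / (ρ_m − ρ_w) = 1.79 km × 1.024/(3.224 − 1.024) = 0.833 km.

0.833 km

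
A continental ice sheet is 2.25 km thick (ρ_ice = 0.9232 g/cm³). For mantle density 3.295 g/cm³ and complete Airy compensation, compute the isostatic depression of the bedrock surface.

0.63 km

For local isostatic compensation: the ice load ρ_ice t is balanced by mantle displaced below, ρ_m s.
s = t ρ_ice / ρ_m = 2.25 km × 0.9232/3.295 = 0.63 km.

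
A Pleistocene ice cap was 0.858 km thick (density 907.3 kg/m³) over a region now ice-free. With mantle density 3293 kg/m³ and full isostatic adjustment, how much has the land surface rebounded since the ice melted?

Removing the load lets mantle flow back in; uplift u satisfies ρ_ice t = ρ_m u.
u = t ρ_ice/ρ_m = 0.858 km × 907.3/3293 = 0.236 km.

0.236 km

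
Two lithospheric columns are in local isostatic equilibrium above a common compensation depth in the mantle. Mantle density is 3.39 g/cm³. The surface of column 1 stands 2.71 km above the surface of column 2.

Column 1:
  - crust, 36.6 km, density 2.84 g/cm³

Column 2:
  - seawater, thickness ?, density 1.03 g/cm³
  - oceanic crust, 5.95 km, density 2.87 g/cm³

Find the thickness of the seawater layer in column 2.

3.33 km

Take the compensation level at the base of the deeper column (depth z_c below the surface of column 1) and equate Σ ρ_i t_i down to z_c; mantle fills any gap and the z_c terms cancel.
Column 1: 36.6×2.84 + (z_c − 36.6)×3.39
Column 2: 2.71×0 + x×1.03 + 5.95×2.87 + (z_c − 2.71 − 5.95 − x)×3.39
The z_c×3.39 term appears on both sides and cancels. Collect the known terms of each column as K = Σ(ρt)_known − 3.39 × (depth of known layers): K_1 = 103.944 − 3.39×36.6 = −20.13; K_2 = 17.0765 − 3.39×(2.71 + 5.95) = −12.2809.
Balance: K_1 = K_2 − x×(3.39 − 1.03), so x = (K_2 − K_1)/(3.39 − 1.03) = 7.8491/2.36 = 3.33 km.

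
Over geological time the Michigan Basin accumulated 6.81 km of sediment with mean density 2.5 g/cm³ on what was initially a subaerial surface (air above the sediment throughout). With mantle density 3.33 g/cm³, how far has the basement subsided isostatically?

5.11 km

Subaerial load: s = t ρ_sed / ρ_m = 6.81 km × 2.5/3.33 = 5.11 km.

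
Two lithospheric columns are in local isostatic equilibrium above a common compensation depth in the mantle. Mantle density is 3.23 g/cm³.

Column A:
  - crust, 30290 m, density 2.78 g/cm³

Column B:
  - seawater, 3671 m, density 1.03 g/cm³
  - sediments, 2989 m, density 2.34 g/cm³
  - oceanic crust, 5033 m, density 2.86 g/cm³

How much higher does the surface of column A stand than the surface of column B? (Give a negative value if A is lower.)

For any compensation level in the mantle, the mantle terms cancel and isostasy reduces to e = (Σt_A − Σt_B) − (Σ(ρt)_A − Σ(ρt)_B) / ρ_m.
Σt_A = 30290 m; Σt_B = 11693 m; Σ(ρt)_A = 84206.2; Σ(ρt)_B = 25169.77 (in m·g/cm³).
e = (30290 − 11693) − (84206.2 − 25169.77) / 3.23 = 319 m.

319 m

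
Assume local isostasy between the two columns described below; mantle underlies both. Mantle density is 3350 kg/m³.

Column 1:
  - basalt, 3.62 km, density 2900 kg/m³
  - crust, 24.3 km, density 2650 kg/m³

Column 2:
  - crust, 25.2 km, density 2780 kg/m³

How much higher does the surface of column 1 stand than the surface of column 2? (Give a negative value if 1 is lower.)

1.28 km

For any compensation level in the mantle, the mantle terms cancel and isostasy reduces to e = (Σt_1 − Σt_2) − (Σ(ρt)_1 − Σ(ρt)_2) / ρ_m.
Σt_1 = 27.92 km; Σt_2 = 25.2 km; Σ(ρt)_1 = 74893; Σ(ρt)_2 = 70056 (in km·kg/m³).
e = (27.92 − 25.2) − (74893 − 70056) / 3350 = 1.28 km.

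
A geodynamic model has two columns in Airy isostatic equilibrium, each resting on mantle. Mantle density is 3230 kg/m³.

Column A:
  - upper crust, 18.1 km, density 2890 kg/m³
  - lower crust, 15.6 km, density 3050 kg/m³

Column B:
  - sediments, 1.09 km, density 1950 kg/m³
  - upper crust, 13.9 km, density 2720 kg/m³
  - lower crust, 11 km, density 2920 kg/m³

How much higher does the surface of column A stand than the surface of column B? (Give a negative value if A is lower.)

For any compensation level in the mantle, the mantle terms cancel and isostasy reduces to e = (Σt_A − Σt_B) − (Σ(ρt)_A − Σ(ρt)_B) / ρ_m.
Σt_A = 33.7 km; Σt_B = 25.99 km; Σ(ρt)_A = 99889; Σ(ρt)_B = 72053.5 (in km·kg/m³).
e = (33.7 − 25.99) − (99889 − 72053.5) / 3230 = −0.908 km.

−0.908 km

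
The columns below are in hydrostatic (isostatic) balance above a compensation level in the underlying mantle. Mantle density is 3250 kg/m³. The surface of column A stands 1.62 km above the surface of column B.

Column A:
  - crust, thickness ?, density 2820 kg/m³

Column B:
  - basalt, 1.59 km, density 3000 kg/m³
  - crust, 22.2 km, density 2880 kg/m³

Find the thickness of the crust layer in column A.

32.3 km

Take the compensation level at the base of the deeper column (depth z_c below the surface of column A) and equate Σ ρ_i t_i down to z_c; mantle fills any gap and the z_c terms cancel.
Column A: x×2820 + (z_c − 0 − x)×3250
Column B: 1.62×0 + 1.59×3000 + 22.2×2880 + (z_c − 1.62 − 23.79)×3250
The z_c×3250 term appears on both sides and cancels. Collect the known terms of each column as K = Σ(ρt)_known − 3250 × (depth of known layers): K_A = 0 − 3250×0 = 0; K_B = 68706 − 3250×(1.62 + 23.79) = −13876.5.
Balance: K_A − x×(3250 − 2820) = K_B, so x = (K_A − K_B)/(3250 − 2820) = 13876.5/430 = 32.3 km.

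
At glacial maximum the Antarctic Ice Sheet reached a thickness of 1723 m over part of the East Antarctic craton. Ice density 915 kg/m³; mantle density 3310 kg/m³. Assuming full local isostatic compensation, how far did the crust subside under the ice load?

Balancing pressure at the compensation depth: the ice load ρ_ice t is balanced by mantle displaced below, ρ_m s.
s = t ρ_ice / ρ_m = 1723 m × 915/3310 = 476 m.

476 m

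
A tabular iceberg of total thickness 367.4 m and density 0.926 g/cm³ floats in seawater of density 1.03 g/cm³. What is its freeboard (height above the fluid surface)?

37.1 m

Floating equilibrium: submerged depth d = t ρ_obj/ρ_fluid = 367.4 m × 0.926/1.03 = 330.3 m.
Freeboard = t − d = 367.4 m − 330.3 m = 37.1 m.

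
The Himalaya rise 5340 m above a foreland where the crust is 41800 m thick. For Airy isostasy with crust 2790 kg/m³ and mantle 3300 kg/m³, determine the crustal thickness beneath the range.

76400 m

Root depth r = h ρ_c / (ρ_m − ρ_c) = 5340 m × 2790 / 510 = 29210 m.
Total thickness = T + h + r = 41800 m + 5340 m + 29210 m = 76400 m.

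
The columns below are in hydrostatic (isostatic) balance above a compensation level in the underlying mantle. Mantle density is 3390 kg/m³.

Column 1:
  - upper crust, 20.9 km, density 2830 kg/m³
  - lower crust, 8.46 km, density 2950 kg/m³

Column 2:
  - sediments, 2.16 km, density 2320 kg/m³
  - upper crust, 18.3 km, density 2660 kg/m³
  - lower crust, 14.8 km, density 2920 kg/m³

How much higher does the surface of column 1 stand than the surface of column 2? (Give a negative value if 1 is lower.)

For any compensation level in the mantle, the mantle terms cancel and isostasy reduces to e = (Σt_1 − Σt_2) − (Σ(ρt)_1 − Σ(ρt)_2) / ρ_m.
Σt_1 = 29.36 km; Σt_2 = 35.26 km; Σ(ρt)_1 = 84104; Σ(ρt)_2 = 96905.2 (in km·kg/m³).
e = (29.36 − 35.26) − (84104 − 96905.2) / 3390 = −2.12 km.

−2.12 km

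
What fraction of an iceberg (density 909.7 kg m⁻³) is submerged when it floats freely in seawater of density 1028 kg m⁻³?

0.885

Submerged fraction = ρ_obj/ρ_fluid = 909.7/1028 = 0.885.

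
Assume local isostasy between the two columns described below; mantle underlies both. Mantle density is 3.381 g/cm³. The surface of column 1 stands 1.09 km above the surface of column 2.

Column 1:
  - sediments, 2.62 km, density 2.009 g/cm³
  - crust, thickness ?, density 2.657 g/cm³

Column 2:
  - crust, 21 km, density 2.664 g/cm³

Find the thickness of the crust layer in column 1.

20.9 km

Take the compensation level at the base of the deeper column (depth z_c below the surface of column 1) and equate Σ ρ_i t_i down to z_c; mantle fills any gap and the z_c terms cancel.
Column 1: 2.62×2.009 + x×2.657 + (z_c − 2.62 − x)×3.381
Column 2: 1.09×0 + 21×2.664 + (z_c − 1.09 − 21)×3.381
The z_c×3.381 term appears on both sides and cancels. Collect the known terms of each column as K = Σ(ρt)_known − 3.381 × (depth of known layers): K_1 = 5.26358 − 3.381×2.62 = −3.59464; K_2 = 55.944 − 3.381×(1.09 + 21) = −18.74229.
Balance: K_1 − x×(3.381 − 2.657) = K_2, so x = (K_1 − K_2)/(3.381 − 2.657) = 15.1476/0.724 = 20.9 km.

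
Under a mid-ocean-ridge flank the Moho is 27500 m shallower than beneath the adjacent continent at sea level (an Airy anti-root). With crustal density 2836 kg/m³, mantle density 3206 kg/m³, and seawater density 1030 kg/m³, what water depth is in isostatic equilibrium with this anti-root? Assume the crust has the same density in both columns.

Replacing a thickness d of crust by seawater at the top must be balanced by replacing crust with mantle at the base: d (ρ_c − ρ_w) = a (ρ_m − ρ_c).
d = a (ρ_m − ρ_c)/(ρ_c − ρ_w) = 27500 m × 370/1806 = 5630 m.

5630 m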